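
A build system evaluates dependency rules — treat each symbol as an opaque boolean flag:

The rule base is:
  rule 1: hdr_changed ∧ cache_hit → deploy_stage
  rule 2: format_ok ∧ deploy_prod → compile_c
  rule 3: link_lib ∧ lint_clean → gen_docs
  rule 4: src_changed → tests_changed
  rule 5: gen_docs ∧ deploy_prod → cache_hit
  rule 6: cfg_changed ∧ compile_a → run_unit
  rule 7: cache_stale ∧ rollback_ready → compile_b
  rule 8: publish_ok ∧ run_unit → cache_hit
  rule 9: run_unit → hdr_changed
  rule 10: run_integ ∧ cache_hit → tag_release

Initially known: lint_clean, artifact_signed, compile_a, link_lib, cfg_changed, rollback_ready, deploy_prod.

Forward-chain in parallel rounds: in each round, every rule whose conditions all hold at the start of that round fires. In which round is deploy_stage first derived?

3

Round 1 fires rule 3, rule 6, giving gen_docs, run_unit.
Round 2 fires rule 5, rule 9, giving cache_hit, hdr_changed.
Round 3 fires rule 1, giving deploy_stage.
deploy_stage first appears in round 3.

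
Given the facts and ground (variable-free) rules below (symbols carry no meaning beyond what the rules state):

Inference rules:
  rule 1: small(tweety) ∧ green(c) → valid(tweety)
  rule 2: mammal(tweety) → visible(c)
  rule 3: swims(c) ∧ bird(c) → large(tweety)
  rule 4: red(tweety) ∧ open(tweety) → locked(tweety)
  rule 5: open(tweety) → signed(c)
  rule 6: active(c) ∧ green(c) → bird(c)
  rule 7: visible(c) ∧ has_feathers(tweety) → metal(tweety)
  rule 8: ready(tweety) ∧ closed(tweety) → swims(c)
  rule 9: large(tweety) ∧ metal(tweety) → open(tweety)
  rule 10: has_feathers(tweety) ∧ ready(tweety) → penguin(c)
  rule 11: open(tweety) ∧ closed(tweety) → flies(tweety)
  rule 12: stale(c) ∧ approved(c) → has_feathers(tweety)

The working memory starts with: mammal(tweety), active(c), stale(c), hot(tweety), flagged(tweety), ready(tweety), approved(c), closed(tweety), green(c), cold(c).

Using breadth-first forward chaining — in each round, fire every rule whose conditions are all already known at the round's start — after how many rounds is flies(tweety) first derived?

4

Round 1: rule 2 [mammal(tweety) → visible(c)]; rule 6 [active(c) ∧ green(c) → bird(c)]; rule 8 [ready(tweety) ∧ closed(tweety) → swims(c)]; rule 12 [stale(c) ∧ approved(c) → has_feathers(tweety)]. Adds visible(c), bird(c), swims(c), has_feathers(tweety).
Round 2: rule 3 [swims(c) ∧ bird(c) → large(tweety)]; rule 7 [visible(c) ∧ has_feathers(tweety) → metal(tweety)]; rule 10 [has_feathers(tweety) ∧ ready(tweety) → penguin(c)]. Adds large(tweety), metal(tweety), penguin(c).
Round 3: rule 9 [large(tweety) ∧ metal(tweety) → open(tweety)]. Adds open(tweety).
Round 4: rule 5 [open(tweety) → signed(c)]; rule 11 [open(tweety) ∧ closed(tweety) → flies(tweety)]. Adds signed(c), flies(tweety).
flies(tweety) first appears in round 4.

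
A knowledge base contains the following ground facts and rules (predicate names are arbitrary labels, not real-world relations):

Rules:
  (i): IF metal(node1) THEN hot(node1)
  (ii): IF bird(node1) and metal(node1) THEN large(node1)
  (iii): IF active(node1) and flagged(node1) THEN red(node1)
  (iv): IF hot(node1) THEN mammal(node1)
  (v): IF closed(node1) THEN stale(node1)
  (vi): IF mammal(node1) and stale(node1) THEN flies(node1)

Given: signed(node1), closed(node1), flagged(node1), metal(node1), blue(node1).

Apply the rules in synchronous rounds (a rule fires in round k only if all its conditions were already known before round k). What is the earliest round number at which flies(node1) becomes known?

Round 1: (i) [IF metal(node1) THEN hot(node1)]; (v) [IF closed(node1) THEN stale(node1)]. Adds hot(node1), stale(node1).
Round 2: (iv) [IF hot(node1) THEN mammal(node1)]. Adds mammal(node1).
Round 3: (vi) [IF mammal(node1) and stale(node1) THEN flies(node1)]. Adds flies(node1).
flies(node1) first appears in round 3.

3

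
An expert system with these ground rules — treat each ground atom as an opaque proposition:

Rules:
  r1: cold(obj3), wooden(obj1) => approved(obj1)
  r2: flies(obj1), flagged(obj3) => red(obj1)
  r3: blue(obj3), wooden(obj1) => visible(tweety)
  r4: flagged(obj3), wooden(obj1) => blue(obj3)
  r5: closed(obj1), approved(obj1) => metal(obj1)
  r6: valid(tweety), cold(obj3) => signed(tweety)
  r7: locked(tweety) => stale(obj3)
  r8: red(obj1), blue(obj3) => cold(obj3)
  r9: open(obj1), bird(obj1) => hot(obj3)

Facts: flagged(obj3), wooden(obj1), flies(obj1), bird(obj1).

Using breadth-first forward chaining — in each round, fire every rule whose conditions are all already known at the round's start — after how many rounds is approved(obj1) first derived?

[1] r2 [flies(obj1), flagged(obj3) => red(obj1)]; r4 [flagged(obj3), wooden(obj1) => blue(obj3)]. ⇒ new: red(obj1), blue(obj3).
[2] r3 [blue(obj3), wooden(obj1) => visible(tweety)]; r8 [red(obj1), blue(obj3) => cold(obj3)]. ⇒ new: visible(tweety), cold(obj3).
[3] r1 [cold(obj3), wooden(obj1) => approved(obj1)]. ⇒ new: approved(obj1).
approved(obj1) first appears in round 3.

3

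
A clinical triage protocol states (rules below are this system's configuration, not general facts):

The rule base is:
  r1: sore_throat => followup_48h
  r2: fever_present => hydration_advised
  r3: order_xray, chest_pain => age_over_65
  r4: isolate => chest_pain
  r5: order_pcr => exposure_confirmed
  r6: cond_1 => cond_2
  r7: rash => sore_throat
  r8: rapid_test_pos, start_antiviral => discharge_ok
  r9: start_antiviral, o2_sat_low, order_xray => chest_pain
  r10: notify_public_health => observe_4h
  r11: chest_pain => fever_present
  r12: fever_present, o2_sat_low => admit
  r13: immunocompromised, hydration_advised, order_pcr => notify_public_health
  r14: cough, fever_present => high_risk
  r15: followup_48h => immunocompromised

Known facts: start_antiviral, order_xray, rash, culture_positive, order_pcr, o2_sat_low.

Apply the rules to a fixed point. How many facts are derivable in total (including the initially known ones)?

17

Round 1: r5 [order_pcr => exposure_confirmed]; r7 [rash => sore_throat]; r9 [start_antiviral, o2_sat_low, order_xray => chest_pain]. New: exposure_confirmed, sore_throat, chest_pain.
Round 2: r1 [sore_throat => followup_48h]; r3 [order_xray, chest_pain => age_over_65]; r11 [chest_pain => fever_present]. New: followup_48h, age_over_65, fever_present.
Round 3: r2 [fever_present => hydration_advised]; r12 [fever_present, o2_sat_low => admit]; r15 [followup_48h => immunocompromised]. New: hydration_advised, admit, immunocompromised.
Round 4: r13 [immunocompromised, hydration_advised, order_pcr => notify_public_health]. New: notify_public_health.
Round 5: r10 [notify_public_health => observe_4h]. New: observe_4h.
Closure: {admit, age_over_65, chest_pain, culture_positive, exposure_confirmed, fever_present, followup_48h, hydration_advised, immunocompromised, notify_public_health, o2_sat_low, observe_4h, order_pcr, order_xray, rash, sore_throat, start_antiviral} — 17 facts.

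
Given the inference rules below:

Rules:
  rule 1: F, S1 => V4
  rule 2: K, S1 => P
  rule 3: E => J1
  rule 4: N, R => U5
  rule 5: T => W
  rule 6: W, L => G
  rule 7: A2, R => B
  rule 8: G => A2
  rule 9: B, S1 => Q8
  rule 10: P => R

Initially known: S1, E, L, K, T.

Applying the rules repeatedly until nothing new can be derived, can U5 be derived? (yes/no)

no

Round 1 — rule 2, rule 3, rule 5, derive P, J1, W.
Round 2 — rule 6, rule 10, derive G, R.
Round 3 — rule 8, derive A2.
Round 4 — rule 7, derive B.
Round 5 — rule 9, derive Q8.
Fixed point reached. U5 is concluded only by rule 4; rule 4 needs N (never derived).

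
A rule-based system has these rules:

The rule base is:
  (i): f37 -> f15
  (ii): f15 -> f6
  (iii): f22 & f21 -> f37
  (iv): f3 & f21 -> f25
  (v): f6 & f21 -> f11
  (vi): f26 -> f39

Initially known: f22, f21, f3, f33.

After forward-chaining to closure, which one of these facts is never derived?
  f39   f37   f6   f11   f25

f39

[1] (iii) [f22 & f21 -> f37]; (iv) [f3 & f21 -> f25]. ⇒ new: f37, f25.
[2] (i) [f37 -> f15]. ⇒ new: f15.
[3] (ii) [f15 -> f6]. ⇒ new: f6.
[4] (v) [f6 & f21 -> f11]. ⇒ new: f11.
Derived: f11 (round 4), f25 (round 1), f6 (round 3), f37 (round 1). f39 never appears in any round.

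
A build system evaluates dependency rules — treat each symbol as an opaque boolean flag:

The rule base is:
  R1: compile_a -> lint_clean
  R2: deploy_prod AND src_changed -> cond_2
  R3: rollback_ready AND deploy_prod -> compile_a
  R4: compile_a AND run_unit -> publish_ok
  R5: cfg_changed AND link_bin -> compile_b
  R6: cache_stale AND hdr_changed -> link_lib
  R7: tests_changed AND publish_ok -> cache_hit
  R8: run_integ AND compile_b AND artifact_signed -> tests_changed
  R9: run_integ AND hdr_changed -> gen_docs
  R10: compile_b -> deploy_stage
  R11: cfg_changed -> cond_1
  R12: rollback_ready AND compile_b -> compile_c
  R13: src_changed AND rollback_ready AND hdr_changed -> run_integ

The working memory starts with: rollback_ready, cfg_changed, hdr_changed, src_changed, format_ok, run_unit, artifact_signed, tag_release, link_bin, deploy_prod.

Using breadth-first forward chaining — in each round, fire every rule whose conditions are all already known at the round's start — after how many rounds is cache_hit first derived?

3

Round 1: R2 [deploy_prod AND src_changed -> cond_2]; R3 [rollback_ready AND deploy_prod -> compile_a]; R5 [cfg_changed AND link_bin -> compile_b]; R11 [cfg_changed -> cond_1]; R13 [src_changed AND rollback_ready AND hdr_changed -> run_integ]. New: cond_2, compile_a, compile_b, cond_1, run_integ.
Round 2: R1 [compile_a -> lint_clean]; R4 [compile_a AND run_unit -> publish_ok]; R8 [run_integ AND compile_b AND artifact_signed -> tests_changed]; R9 [run_integ AND hdr_changed -> gen_docs]; R10 [compile_b -> deploy_stage]; R12 [rollback_ready AND compile_b -> compile_c]. New: lint_clean, publish_ok, tests_changed, gen_docs, deploy_stage, compile_c.
Round 3: R7 [tests_changed AND publish_ok -> cache_hit]. New: cache_hit.
cache_hit first appears in round 3.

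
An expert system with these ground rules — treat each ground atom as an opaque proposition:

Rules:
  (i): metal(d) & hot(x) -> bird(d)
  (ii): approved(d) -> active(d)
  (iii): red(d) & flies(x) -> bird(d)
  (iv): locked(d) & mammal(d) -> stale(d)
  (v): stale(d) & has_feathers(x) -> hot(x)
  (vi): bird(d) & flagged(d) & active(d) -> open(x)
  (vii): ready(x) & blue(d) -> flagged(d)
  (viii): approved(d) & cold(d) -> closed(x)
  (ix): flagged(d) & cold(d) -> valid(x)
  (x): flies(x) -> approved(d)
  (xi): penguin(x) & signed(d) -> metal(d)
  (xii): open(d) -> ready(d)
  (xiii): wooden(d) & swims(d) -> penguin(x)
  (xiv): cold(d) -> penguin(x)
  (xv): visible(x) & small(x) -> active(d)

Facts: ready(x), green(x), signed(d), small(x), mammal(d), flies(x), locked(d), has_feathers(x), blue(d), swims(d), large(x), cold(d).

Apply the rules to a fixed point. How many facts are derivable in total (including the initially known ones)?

23

[1] (iv) [locked(d) & mammal(d) -> stale(d)]; (vii) [ready(x) & blue(d) -> flagged(d)]; (x) [flies(x) -> approved(d)]; (xiv) [cold(d) -> penguin(x)]. ⇒ new: stale(d), flagged(d), approved(d), penguin(x).
[2] (ii) [approved(d) -> active(d)]; (v) [stale(d) & has_feathers(x) -> hot(x)]; (viii) [approved(d) & cold(d) -> closed(x)]; (ix) [flagged(d) & cold(d) -> valid(x)]; (xi) [penguin(x) & signed(d) -> metal(d)]. ⇒ new: active(d), hot(x), closed(x), valid(x), metal(d).
[3] (i) [metal(d) & hot(x) -> bird(d)]. ⇒ new: bird(d).
[4] (vi) [bird(d) & flagged(d) & active(d) -> open(x)]. ⇒ new: open(x).
Closure: {active(d), approved(d), bird(d), blue(d), closed(x), cold(d), flagged(d), flies(x), green(x), has_feathers(x), hot(x), large(x), locked(d), mammal(d), metal(d), open(x), penguin(x), ready(x), signed(d), small(x), stale(d), swims(d), valid(x)} — 23 facts.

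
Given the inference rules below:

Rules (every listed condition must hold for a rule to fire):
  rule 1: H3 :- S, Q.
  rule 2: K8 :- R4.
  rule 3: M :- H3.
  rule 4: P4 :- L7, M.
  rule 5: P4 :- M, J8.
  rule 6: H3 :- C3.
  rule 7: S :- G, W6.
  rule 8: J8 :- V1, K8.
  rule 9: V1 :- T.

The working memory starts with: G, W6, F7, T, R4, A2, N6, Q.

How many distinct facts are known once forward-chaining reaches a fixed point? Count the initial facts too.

Round 1: rule 2 [K8 :- R4.]; rule 7 [S :- G, W6.]; rule 9 [V1 :- T.]. Adds K8, S, V1.
Round 2: rule 1 [H3 :- S, Q.]; rule 8 [J8 :- V1, K8.]. Adds H3, J8.
Round 3: rule 3 [M :- H3.]. Adds M.
Round 4: rule 5 [P4 :- M, J8.]. Adds P4.
Closure: {A2, F7, G, H3, J8, K8, M, N6, P4, Q, R4, S, T, V1, W6} — 15 facts.

15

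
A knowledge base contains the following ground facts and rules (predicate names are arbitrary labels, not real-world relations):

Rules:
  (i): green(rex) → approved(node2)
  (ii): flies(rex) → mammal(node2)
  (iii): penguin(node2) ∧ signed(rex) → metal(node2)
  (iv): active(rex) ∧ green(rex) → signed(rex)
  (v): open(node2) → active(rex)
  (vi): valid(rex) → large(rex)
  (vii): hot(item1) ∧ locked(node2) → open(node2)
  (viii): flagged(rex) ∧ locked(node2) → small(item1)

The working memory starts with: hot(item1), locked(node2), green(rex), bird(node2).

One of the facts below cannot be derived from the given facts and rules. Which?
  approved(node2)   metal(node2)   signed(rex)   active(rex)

Round 1 — (i), (vii), derive approved(node2), open(node2).
Round 2 — (v), derive active(rex).
Round 3 — (iv), derive signed(rex).
Derived: approved(node2) (round 1), active(rex) (round 2), signed(rex) (round 3). metal(node2) never appears in any round.

metal(node2)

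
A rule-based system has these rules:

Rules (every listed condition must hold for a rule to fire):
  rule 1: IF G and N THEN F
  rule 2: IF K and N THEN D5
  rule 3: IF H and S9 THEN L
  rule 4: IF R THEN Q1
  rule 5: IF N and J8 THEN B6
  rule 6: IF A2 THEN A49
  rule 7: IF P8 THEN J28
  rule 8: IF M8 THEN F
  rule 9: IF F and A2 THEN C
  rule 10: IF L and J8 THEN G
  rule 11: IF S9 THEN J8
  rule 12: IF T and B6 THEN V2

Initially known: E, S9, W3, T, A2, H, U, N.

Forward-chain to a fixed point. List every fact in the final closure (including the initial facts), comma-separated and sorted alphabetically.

A2, A49, B6, C, E, F, G, H, J8, L, N, S9, T, U, V2, W3

Round 1: rule 3 [IF H and S9 THEN L]; rule 6 [IF A2 THEN A49]; rule 11 [IF S9 THEN J8]. Adds L, A49, J8.
Round 2: rule 5 [IF N and J8 THEN B6]; rule 10 [IF L and J8 THEN G]. Adds B6, G.
Round 3: rule 1 [IF G and N THEN F]; rule 12 [IF T and B6 THEN V2]. Adds F, V2.
Round 4: rule 9 [IF F and A2 THEN C]. Adds C.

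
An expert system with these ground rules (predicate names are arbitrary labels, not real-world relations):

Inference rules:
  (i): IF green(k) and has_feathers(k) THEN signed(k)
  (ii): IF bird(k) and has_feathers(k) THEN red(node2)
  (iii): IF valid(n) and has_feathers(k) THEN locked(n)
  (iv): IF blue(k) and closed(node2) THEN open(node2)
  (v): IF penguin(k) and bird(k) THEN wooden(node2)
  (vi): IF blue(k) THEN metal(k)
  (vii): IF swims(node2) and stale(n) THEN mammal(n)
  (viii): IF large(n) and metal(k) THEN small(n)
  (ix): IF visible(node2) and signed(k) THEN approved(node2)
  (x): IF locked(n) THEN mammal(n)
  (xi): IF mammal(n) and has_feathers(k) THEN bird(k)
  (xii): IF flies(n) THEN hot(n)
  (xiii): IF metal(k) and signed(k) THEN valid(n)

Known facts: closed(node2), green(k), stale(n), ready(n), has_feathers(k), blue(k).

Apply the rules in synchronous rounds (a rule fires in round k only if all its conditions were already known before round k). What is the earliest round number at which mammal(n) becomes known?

4

Round 1 fires (i), (iv), (vi), giving signed(k), open(node2), metal(k).
Round 2 fires (xiii), giving valid(n).
Round 3 fires (iii), giving locked(n).
Round 4 fires (x), giving mammal(n).
mammal(n) first appears in round 4.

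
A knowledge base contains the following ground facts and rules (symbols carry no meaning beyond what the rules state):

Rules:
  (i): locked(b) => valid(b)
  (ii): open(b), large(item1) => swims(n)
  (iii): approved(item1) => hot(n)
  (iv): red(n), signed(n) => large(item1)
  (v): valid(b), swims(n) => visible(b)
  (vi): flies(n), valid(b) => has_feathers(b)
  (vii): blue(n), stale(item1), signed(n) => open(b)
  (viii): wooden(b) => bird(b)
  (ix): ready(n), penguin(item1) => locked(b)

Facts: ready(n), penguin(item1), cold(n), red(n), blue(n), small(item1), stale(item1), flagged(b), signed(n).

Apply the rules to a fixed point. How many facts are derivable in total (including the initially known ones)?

15

Round 1 fires (iv), (vii), (ix), giving large(item1), open(b), locked(b).
Round 2 fires (i), (ii), giving valid(b), swims(n).
Round 3 fires (v), giving visible(b).
Closure: {blue(n), cold(n), flagged(b), large(item1), locked(b), open(b), penguin(item1), ready(n), red(n), signed(n), small(item1), stale(item1), swims(n), valid(b), visible(b)} — 15 facts.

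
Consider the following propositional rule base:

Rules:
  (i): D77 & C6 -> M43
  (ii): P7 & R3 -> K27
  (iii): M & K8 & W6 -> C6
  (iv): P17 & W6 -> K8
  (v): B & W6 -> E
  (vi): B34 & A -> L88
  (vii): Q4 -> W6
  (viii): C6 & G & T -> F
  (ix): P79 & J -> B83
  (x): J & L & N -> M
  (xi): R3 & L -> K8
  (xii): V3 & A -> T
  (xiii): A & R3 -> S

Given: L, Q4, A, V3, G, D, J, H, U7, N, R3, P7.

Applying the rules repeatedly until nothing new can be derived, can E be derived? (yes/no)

no

Round 1 fires (ii), (vii), (x), (xi), (xii), (xiii), giving K27, W6, M, K8, T, S.
Round 2 fires (iii), giving C6.
Round 3 fires (viii), giving F.
Fixed point reached. E is concluded only by (v); (v) needs B (never derived).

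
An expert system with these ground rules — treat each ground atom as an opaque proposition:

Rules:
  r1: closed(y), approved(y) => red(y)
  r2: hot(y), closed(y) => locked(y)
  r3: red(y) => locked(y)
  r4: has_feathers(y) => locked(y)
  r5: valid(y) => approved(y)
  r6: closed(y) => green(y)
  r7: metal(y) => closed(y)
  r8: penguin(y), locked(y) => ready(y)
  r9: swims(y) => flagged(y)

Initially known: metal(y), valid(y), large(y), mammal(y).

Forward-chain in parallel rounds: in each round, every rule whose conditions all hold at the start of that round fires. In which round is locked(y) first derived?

3

[1] r5 [valid(y) => approved(y)]; r7 [metal(y) => closed(y)]. ⇒ new: approved(y), closed(y).
[2] r1 [closed(y), approved(y) => red(y)]; r6 [closed(y) => green(y)]. ⇒ new: red(y), green(y).
[3] r3 [red(y) => locked(y)]. ⇒ new: locked(y).
locked(y) first appears in round 3.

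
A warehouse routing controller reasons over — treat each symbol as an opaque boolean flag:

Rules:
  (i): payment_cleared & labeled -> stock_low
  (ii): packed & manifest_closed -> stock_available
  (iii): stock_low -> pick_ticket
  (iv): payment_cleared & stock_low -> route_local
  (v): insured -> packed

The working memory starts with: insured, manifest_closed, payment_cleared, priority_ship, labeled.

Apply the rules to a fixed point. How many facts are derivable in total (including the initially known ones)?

10

[1] (i) [payment_cleared & labeled -> stock_low]; (v) [insured -> packed]. ⇒ new: stock_low, packed.
[2] (ii) [packed & manifest_closed -> stock_available]; (iii) [stock_low -> pick_ticket]; (iv) [payment_cleared & stock_low -> route_local]. ⇒ new: stock_available, pick_ticket, route_local.
Closure: {insured, labeled, manifest_closed, packed, payment_cleared, pick_ticket, priority_ship, route_local, stock_available, stock_low} — 10 facts.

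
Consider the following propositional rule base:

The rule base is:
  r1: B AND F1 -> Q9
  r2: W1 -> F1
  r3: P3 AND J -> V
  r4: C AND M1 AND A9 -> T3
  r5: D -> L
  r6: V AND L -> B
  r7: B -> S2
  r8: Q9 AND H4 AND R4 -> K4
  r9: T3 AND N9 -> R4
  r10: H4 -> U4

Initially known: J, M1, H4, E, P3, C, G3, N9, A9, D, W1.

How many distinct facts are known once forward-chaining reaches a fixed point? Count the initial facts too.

Round 1 fires r2, r3, r4, r5, r10, giving F1, V, T3, L, U4.
Round 2 fires r6, r9, giving B, R4.
Round 3 fires r1, r7, giving Q9, S2.
Round 4 fires r8, giving K4.
Closure: {A9, B, C, D, E, F1, G3, H4, J, K4, L, M1, N9, P3, Q9, R4, S2, T3, U4, V, W1} — 21 facts.

21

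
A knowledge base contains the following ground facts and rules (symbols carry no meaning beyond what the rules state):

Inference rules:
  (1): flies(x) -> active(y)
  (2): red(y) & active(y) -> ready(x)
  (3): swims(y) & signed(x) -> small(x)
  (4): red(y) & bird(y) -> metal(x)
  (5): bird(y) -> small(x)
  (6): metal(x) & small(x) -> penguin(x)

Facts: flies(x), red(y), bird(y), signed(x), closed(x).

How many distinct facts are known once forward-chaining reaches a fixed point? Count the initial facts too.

[1] (1) [flies(x) -> active(y)]; (4) [red(y) & bird(y) -> metal(x)]; (5) [bird(y) -> small(x)]. ⇒ new: active(y), metal(x), small(x).
[2] (2) [red(y) & active(y) -> ready(x)]; (6) [metal(x) & small(x) -> penguin(x)]. ⇒ new: ready(x), penguin(x).
Closure: {active(y), bird(y), closed(x), flies(x), metal(x), penguin(x), ready(x), red(y), signed(x), small(x)} — 10 facts.

10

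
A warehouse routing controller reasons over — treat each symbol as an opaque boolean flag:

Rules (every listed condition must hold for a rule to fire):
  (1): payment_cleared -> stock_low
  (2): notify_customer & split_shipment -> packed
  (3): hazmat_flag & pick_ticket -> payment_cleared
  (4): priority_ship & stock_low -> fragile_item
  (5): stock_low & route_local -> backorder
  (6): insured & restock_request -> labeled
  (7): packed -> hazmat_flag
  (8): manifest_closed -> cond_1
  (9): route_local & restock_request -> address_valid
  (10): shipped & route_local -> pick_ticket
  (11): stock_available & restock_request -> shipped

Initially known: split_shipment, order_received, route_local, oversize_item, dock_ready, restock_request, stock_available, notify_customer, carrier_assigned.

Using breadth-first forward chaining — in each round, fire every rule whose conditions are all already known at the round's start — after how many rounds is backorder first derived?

Round 1: (2) [notify_customer & split_shipment -> packed]; (9) [route_local & restock_request -> address_valid]; (11) [stock_available & restock_request -> shipped]. New: packed, address_valid, shipped.
Round 2: (7) [packed -> hazmat_flag]; (10) [shipped & route_local -> pick_ticket]. New: hazmat_flag, pick_ticket.
Round 3: (3) [hazmat_flag & pick_ticket -> payment_cleared]. New: payment_cleared.
Round 4: (1) [payment_cleared -> stock_low]. New: stock_low.
Round 5: (5) [stock_low & route_local -> backorder]. New: backorder.
backorder first appears in round 5.

5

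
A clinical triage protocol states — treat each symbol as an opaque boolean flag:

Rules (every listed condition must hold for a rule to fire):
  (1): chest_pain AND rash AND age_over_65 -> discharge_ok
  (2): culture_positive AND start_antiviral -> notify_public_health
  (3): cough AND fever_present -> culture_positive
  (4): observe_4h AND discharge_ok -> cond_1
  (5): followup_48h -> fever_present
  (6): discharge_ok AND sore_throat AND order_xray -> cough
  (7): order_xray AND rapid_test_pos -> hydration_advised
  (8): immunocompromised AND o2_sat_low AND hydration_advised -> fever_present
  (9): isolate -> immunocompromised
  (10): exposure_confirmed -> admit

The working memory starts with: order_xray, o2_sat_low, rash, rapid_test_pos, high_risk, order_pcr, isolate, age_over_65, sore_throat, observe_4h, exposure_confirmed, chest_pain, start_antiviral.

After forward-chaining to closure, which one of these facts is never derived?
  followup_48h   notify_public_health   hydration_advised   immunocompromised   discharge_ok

followup_48h

Round 1 — (1), (7), (9), (10), derive discharge_ok, hydration_advised, immunocompromised, admit.
Round 2 — (4), (6), (8), derive cond_1, cough, fever_present.
Round 3 — (3), derive culture_positive.
Round 4 — (2), derive notify_public_health.
Derived: hydration_advised (round 1), notify_public_health (round 4), immunocompromised (round 1), discharge_ok (round 1). followup_48h never appears in any round.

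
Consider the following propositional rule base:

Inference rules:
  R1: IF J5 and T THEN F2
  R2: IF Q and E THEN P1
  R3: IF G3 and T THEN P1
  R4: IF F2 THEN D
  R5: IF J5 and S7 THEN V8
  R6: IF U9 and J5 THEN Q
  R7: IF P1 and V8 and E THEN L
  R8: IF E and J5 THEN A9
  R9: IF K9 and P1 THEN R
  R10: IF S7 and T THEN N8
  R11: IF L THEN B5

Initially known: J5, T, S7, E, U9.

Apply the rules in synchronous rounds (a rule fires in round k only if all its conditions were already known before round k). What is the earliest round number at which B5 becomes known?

4

Round 1 fires R1, R5, R6, R8, R10, giving F2, V8, Q, A9, N8.
Round 2 fires R2, R4, giving P1, D.
Round 3 fires R7, giving L.
Round 4 fires R11, giving B5.
B5 first appears in round 4.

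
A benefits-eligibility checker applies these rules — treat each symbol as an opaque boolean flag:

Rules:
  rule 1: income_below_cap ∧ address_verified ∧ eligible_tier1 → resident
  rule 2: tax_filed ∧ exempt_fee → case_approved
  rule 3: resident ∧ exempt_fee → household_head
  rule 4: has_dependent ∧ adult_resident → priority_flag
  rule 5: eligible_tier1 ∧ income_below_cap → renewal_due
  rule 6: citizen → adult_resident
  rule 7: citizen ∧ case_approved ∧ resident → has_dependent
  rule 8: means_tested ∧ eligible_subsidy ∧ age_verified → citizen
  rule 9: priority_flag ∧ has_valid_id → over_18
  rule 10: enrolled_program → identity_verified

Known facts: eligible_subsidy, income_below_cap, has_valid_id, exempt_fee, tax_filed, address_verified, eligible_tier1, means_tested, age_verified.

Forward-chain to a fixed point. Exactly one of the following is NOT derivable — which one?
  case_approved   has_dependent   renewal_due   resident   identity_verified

identity_verified

Round 1: rule 1 [income_below_cap ∧ address_verified ∧ eligible_tier1 → resident]; rule 2 [tax_filed ∧ exempt_fee → case_approved]; rule 5 [eligible_tier1 ∧ income_below_cap → renewal_due]; rule 8 [means_tested ∧ eligible_subsidy ∧ age_verified → citizen]. Adds resident, case_approved, renewal_due, citizen.
Round 2: rule 3 [resident ∧ exempt_fee → household_head]; rule 6 [citizen → adult_resident]; rule 7 [citizen ∧ case_approved ∧ resident → has_dependent]. Adds household_head, adult_resident, has_dependent.
Round 3: rule 4 [has_dependent ∧ adult_resident → priority_flag]. Adds priority_flag.
Round 4: rule 9 [priority_flag ∧ has_valid_id → over_18]. Adds over_18.
Derived: case_approved (round 1), resident (round 1), has_dependent (round 2), renewal_due (round 1). identity_verified never appears in any round.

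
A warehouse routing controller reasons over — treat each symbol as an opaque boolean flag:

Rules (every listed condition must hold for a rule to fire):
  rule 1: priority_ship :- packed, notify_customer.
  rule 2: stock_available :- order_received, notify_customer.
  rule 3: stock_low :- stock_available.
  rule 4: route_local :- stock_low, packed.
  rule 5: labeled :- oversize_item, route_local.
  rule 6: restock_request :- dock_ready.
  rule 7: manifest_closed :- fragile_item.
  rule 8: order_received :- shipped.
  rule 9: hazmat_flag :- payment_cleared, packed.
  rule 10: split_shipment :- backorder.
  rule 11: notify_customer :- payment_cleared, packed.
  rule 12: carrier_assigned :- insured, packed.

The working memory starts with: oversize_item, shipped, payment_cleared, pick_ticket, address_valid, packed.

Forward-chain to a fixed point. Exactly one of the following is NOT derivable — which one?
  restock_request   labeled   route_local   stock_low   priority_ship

Round 1 — rule 8, rule 9, rule 11, derive order_received, hazmat_flag, notify_customer.
Round 2 — rule 1, rule 2, derive priority_ship, stock_available.
Round 3 — rule 3, derive stock_low.
Round 4 — rule 4, derive route_local.
Round 5 — rule 5, derive labeled.
Derived: labeled (round 5), route_local (round 4), priority_ship (round 2), stock_low (round 3). restock_request never appears in any round.

restock_request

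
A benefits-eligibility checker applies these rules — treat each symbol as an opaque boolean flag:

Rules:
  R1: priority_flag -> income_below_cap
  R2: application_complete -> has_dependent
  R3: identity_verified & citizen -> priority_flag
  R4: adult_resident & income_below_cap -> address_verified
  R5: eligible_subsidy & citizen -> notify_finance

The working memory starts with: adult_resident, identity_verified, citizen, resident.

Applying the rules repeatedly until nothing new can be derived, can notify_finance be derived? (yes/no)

no

Round 1: R3 [identity_verified & citizen -> priority_flag]. New: priority_flag.
Round 2: R1 [priority_flag -> income_below_cap]. New: income_below_cap.
Round 3: R4 [adult_resident & income_below_cap -> address_verified]. New: address_verified.
Fixed point reached. notify_finance is concluded only by R5; R5 needs eligible_subsidy (never derived).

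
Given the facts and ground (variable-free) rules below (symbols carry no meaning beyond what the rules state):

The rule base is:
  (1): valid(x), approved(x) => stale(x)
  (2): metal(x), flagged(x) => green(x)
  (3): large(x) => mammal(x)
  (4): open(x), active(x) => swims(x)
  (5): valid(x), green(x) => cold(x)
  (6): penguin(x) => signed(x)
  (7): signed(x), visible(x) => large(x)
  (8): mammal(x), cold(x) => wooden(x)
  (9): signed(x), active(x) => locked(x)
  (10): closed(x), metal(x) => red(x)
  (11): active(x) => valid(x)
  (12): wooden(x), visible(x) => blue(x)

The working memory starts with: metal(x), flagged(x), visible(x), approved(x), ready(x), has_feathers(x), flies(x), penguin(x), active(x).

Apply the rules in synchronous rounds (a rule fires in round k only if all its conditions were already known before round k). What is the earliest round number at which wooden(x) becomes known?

4

Round 1 — (2), (6), (11), derive green(x), signed(x), valid(x).
Round 2 — (1), (5), (7), (9), derive stale(x), cold(x), large(x), locked(x).
Round 3 — (3), derive mammal(x).
Round 4 — (8), derive wooden(x).
wooden(x) first appears in round 4.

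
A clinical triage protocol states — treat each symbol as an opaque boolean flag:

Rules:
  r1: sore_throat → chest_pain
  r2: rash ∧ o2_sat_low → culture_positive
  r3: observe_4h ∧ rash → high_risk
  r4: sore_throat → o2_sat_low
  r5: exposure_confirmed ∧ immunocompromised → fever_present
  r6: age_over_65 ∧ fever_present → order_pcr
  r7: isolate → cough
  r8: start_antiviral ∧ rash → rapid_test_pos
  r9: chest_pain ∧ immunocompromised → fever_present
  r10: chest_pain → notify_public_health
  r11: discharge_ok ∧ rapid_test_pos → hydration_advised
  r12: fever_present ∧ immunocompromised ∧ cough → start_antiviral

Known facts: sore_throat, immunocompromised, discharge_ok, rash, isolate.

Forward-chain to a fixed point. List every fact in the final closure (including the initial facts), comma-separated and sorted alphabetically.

Round 1 fires r1, r4, r7, giving chest_pain, o2_sat_low, cough.
Round 2 fires r2, r9, r10, giving culture_positive, fever_present, notify_public_health.
Round 3 fires r12, giving start_antiviral.
Round 4 fires r8, giving rapid_test_pos.
Round 5 fires r11, giving hydration_advised.

chest_pain, cough, culture_positive, discharge_ok, fever_present, hydration_advised, immunocompromised, isolate, notify_public_health, o2_sat_low, rapid_test_pos, rash, sore_throat, start_antiviral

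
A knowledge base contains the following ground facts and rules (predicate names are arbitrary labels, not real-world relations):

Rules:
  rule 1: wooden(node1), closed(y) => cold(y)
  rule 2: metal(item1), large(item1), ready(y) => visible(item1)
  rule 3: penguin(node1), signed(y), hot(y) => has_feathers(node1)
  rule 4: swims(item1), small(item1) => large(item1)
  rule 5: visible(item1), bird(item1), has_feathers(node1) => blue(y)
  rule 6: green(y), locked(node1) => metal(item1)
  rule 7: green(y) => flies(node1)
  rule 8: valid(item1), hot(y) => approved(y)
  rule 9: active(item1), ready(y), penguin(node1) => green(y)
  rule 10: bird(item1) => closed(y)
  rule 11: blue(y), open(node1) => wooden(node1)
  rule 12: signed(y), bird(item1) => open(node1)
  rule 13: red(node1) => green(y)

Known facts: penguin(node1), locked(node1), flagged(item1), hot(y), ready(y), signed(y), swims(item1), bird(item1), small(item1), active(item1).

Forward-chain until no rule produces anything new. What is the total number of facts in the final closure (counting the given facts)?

Round 1 fires rule 3, rule 4, rule 9, rule 10, rule 12, giving has_feathers(node1), large(item1), green(y), closed(y), open(node1).
Round 2 fires rule 6, rule 7, giving metal(item1), flies(node1).
Round 3 fires rule 2, giving visible(item1).
Round 4 fires rule 5, giving blue(y).
Round 5 fires rule 11, giving wooden(node1).
Round 6 fires rule 1, giving cold(y).
Closure: {active(item1), bird(item1), blue(y), closed(y), cold(y), flagged(item1), flies(node1), green(y), has_feathers(node1), hot(y), large(item1), locked(node1), metal(item1), open(node1), penguin(node1), ready(y), signed(y), small(item1), swims(item1), visible(item1), wooden(node1)} — 21 facts.

21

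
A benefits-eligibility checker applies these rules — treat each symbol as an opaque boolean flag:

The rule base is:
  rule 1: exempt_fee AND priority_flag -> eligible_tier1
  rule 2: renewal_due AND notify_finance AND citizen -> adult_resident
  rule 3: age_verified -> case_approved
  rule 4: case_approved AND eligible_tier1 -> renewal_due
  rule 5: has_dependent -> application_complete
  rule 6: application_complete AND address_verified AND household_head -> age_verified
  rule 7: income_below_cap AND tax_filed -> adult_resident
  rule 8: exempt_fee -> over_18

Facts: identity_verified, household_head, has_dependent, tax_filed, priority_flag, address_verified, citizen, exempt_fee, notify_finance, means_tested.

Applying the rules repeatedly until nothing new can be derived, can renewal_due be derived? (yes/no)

yes

[1] rule 1 [exempt_fee AND priority_flag -> eligible_tier1]; rule 5 [has_dependent -> application_complete]; rule 8 [exempt_fee -> over_18]. ⇒ new: eligible_tier1, application_complete, over_18.
[2] rule 6 [application_complete AND address_verified AND household_head -> age_verified]. ⇒ new: age_verified.
[3] rule 3 [age_verified -> case_approved]. ⇒ new: case_approved.
[4] rule 4 [case_approved AND eligible_tier1 -> renewal_due]. ⇒ new: renewal_due.
[5] rule 2 [renewal_due AND notify_finance AND citizen -> adult_resident]. ⇒ new: adult_resident.
renewal_due appears in round 4, so it is derivable.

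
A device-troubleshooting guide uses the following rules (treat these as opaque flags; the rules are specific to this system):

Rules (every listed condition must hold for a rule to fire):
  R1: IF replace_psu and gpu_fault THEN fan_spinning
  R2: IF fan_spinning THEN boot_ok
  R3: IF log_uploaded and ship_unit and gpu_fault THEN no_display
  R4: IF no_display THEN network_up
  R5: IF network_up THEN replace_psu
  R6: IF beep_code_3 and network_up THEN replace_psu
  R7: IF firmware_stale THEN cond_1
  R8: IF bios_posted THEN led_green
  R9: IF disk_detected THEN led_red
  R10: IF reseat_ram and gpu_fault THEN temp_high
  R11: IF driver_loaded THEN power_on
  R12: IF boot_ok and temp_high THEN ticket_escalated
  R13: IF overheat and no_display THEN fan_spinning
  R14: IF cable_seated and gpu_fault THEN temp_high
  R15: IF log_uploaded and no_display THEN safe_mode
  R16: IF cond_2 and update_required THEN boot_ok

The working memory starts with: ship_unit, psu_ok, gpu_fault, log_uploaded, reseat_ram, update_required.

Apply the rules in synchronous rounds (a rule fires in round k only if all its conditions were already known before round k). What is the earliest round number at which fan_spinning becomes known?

4

Round 1: R3 [IF log_uploaded and ship_unit and gpu_fault THEN no_display]; R10 [IF reseat_ram and gpu_fault THEN temp_high]. New: no_display, temp_high.
Round 2: R4 [IF no_display THEN network_up]; R15 [IF log_uploaded and no_display THEN safe_mode]. New: network_up, safe_mode.
Round 3: R5 [IF network_up THEN replace_psu]. New: replace_psu.
Round 4: R1 [IF replace_psu and gpu_fault THEN fan_spinning]. New: fan_spinning.
fan_spinning first appears in round 4.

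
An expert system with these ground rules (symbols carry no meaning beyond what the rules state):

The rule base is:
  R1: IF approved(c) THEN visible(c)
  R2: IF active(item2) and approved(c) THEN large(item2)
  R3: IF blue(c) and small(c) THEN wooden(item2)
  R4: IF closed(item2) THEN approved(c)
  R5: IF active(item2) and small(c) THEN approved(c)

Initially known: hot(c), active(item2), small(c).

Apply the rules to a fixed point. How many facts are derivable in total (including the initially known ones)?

6

Round 1: R5 [IF active(item2) and small(c) THEN approved(c)]. Adds approved(c).
Round 2: R1 [IF approved(c) THEN visible(c)]; R2 [IF active(item2) and approved(c) THEN large(item2)]. Adds visible(c), large(item2).
Closure: {active(item2), approved(c), hot(c), large(item2), small(c), visible(c)} — 6 facts.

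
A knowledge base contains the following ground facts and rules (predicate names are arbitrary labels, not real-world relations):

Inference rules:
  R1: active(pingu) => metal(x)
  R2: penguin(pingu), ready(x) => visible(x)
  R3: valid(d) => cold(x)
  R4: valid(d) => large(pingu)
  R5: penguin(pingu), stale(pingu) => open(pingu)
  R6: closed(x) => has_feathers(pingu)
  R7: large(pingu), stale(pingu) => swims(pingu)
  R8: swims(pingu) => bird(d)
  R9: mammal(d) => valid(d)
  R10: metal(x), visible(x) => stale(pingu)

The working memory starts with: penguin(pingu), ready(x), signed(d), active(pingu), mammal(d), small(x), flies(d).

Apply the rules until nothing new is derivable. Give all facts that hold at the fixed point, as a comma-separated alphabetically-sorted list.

Round 1: R1 [active(pingu) => metal(x)]; R2 [penguin(pingu), ready(x) => visible(x)]; R9 [mammal(d) => valid(d)]. Adds metal(x), visible(x), valid(d).
Round 2: R3 [valid(d) => cold(x)]; R4 [valid(d) => large(pingu)]; R10 [metal(x), visible(x) => stale(pingu)]. Adds cold(x), large(pingu), stale(pingu).
Round 3: R5 [penguin(pingu), stale(pingu) => open(pingu)]; R7 [large(pingu), stale(pingu) => swims(pingu)]. Adds open(pingu), swims(pingu).
Round 4: R8 [swims(pingu) => bird(d)]. Adds bird(d).

active(pingu), bird(d), cold(x), flies(d), large(pingu), mammal(d), metal(x), open(pingu), penguin(pingu), ready(x), signed(d), small(x), stale(pingu), swims(pingu), valid(d), visible(x)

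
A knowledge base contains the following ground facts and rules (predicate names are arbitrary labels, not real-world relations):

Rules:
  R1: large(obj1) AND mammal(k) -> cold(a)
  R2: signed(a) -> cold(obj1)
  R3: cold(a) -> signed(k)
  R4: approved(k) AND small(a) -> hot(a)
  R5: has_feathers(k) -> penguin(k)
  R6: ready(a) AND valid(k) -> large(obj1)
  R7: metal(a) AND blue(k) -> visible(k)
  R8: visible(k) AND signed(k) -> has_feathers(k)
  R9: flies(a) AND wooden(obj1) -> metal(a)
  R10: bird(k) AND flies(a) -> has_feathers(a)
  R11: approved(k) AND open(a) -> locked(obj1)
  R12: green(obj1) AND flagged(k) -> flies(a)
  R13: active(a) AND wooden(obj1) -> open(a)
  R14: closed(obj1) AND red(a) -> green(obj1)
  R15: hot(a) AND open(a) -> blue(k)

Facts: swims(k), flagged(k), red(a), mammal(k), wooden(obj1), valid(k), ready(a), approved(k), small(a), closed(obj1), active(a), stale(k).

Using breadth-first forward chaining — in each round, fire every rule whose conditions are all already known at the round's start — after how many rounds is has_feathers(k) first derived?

[1] R4 [approved(k) AND small(a) -> hot(a)]; R6 [ready(a) AND valid(k) -> large(obj1)]; R13 [active(a) AND wooden(obj1) -> open(a)]; R14 [closed(obj1) AND red(a) -> green(obj1)]. ⇒ new: hot(a), large(obj1), open(a), green(obj1).
[2] R1 [large(obj1) AND mammal(k) -> cold(a)]; R11 [approved(k) AND open(a) -> locked(obj1)]; R12 [green(obj1) AND flagged(k) -> flies(a)]; R15 [hot(a) AND open(a) -> blue(k)]. ⇒ new: cold(a), locked(obj1), flies(a), blue(k).
[3] R3 [cold(a) -> signed(k)]; R9 [flies(a) AND wooden(obj1) -> metal(a)]. ⇒ new: signed(k), metal(a).
[4] R7 [metal(a) AND blue(k) -> visible(k)]. ⇒ new: visible(k).
[5] R8 [visible(k) AND signed(k) -> has_feathers(k)]. ⇒ new: has_feathers(k).
has_feathers(k) first appears in round 5.

5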